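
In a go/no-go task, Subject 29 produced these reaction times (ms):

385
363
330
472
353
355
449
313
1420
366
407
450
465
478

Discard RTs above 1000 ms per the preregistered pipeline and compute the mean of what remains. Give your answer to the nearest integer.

Excluded: 1420
Retained (n=13): Σ = 5186
Mean = 5186/13 = 398.9231

399 ms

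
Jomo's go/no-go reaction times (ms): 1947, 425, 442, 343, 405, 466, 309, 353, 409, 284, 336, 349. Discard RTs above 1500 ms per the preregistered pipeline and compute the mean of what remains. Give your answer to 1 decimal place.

374.6 ms

Excluded: 1947
Retained (n=11): Σ = 4121
Mean = 4121/11 = 374.6364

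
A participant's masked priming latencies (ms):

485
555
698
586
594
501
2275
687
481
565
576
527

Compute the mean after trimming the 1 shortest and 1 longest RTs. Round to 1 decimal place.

577.4 ms

Sorted: 481, 485, 501, 527, 555, 565, 576, 586, 594, 687, 698, 2275
Drop lowest 1 (481) and highest 1 (2275)
Remaining (n=10): Σ = 5774, mean = 5774/10 = 577.400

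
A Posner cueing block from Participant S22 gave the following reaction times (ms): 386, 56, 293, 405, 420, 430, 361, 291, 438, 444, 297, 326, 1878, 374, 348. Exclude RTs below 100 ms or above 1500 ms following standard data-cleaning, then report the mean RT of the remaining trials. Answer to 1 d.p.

Excluded: 56, 1878
Retained (n=13): Σ = 4813
Mean = 4813/13 = 370.2308

370.2 ms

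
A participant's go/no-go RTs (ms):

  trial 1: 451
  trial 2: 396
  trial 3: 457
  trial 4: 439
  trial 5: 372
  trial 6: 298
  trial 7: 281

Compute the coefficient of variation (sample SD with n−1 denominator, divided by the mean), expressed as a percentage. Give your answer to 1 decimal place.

n = 7, Σ = 2694, M = 384.8571
Σ(x−M)² = 31130.857; s = √(31130.857/6) = 72.0311
CV = 72.0311 / 384.8571 = 0.18716 = 18.716%

18.7%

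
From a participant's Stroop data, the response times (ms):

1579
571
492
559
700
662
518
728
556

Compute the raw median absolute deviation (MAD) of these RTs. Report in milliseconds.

Sorted: 492, 518, 556, 559, 571, 662, 700, 728, 1579 → median = 571
|x − 571|: 1008, 0, 79, 12, 129, 91, 53, 157, 15
Sorted deviations: 0, 12, 15, 53, 79, 91, 129, 157, 1008 → MAD = 79

79 ms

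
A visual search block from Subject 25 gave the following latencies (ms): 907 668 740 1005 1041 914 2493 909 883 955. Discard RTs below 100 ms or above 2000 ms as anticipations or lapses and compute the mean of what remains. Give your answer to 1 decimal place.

891.3 ms

Excluded: 2493
Retained (n=9): Σ = 8022
Mean = 8022/9 = 891.3333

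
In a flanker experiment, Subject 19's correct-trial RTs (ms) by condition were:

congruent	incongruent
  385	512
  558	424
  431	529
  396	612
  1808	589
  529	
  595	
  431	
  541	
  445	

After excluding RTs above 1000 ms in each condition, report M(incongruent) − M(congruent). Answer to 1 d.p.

congruent: exclude 1808
M(congruent) = 4311/9 = 479.000
M(incongruent) = 2666/5 = 533.200
Difference = 533.200 − 479.000 = 54.200 ms

54.2 ms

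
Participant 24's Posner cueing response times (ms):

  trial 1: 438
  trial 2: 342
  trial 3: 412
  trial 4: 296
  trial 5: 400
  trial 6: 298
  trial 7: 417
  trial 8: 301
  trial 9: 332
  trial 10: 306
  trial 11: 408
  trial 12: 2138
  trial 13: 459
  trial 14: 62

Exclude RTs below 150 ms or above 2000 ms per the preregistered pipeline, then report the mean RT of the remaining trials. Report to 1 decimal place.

Excluded: 62, 2138
Retained (n=12): Σ = 4409
Mean = 4409/12 = 367.4167

367.4 ms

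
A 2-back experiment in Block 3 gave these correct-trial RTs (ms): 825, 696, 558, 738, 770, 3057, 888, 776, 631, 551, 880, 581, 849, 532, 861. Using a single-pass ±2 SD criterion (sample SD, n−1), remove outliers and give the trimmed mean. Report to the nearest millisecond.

724 ms

n = 15, ΣRT = 13193, M = 879.533
Σ(x−M)² = 5305103.73; s = √(5305103.73/14) = 615.578
Cutoffs: 879.533 ± 2·615.578 → [-351.6, 2110.7]
Outside: 3057 → excluded.
Retained (n=14): Σ = 10136, mean = 10136/14 = 724.000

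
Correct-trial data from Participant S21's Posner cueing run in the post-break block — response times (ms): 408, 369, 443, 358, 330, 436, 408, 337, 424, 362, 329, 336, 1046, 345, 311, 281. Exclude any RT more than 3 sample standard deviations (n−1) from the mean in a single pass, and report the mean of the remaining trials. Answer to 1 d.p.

365.1 ms

n = 16, ΣRT = 6523, M = 407.688
Σ(x−M)² = 467501.44; s = √(467501.44/15) = 176.541
Cutoffs: 407.688 ± 3·176.541 → [-121.9, 937.3]
Outside: 1046 → excluded.
Retained (n=15): Σ = 5477, mean = 5477/15 = 365.133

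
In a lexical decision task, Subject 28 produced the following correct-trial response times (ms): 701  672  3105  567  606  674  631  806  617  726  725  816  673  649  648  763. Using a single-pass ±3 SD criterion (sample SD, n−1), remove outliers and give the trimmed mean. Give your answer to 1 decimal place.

684.9 ms

n = 16, ΣRT = 13379, M = 836.188
Σ(x−M)² = 5562904.44; s = √(5562904.44/15) = 608.983
Cutoffs: 836.188 ± 3·608.983 → [-990.8, 2663.1]
Outside: 3105 → excluded.
Retained (n=15): Σ = 10274, mean = 10274/15 = 684.933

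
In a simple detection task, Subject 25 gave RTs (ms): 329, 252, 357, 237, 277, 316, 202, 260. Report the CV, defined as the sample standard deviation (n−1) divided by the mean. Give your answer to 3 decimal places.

n = 8, Σ = 2230, M = 278.7500
Σ(x−M)² = 18739.500; s = √(18739.500/7) = 51.7404
CV = 51.7404 / 278.7500 = 0.18562

0.186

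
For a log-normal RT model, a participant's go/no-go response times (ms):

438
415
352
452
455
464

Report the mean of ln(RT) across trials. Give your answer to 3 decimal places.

ln(RT): 6.0822, 6.0283, 5.8636, 6.1137, 6.1203, 6.1399
Σ ln(RT) = 36.3480
Mean = 36.3480/6 = 6.05800

6.058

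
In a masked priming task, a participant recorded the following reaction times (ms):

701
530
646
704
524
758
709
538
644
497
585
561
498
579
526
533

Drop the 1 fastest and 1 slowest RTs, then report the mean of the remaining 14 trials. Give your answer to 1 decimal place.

591.3 ms

Sorted: 497, 498, 524, 526, 530, 533, 538, 561, 579, 585, 644, 646, 701, 704, 709, 758
Drop lowest 1 (497) and highest 1 (758)
Remaining (n=14): Σ = 8278, mean = 8278/14 = 591.286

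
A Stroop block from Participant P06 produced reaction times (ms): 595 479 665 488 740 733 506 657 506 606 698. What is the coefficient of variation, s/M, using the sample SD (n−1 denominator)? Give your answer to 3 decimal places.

n = 11, Σ = 6673, M = 606.6364
Σ(x−M)² = 98800.545; s = √(98800.545/10) = 99.3985
CV = 99.3985 / 606.6364 = 0.16385

0.164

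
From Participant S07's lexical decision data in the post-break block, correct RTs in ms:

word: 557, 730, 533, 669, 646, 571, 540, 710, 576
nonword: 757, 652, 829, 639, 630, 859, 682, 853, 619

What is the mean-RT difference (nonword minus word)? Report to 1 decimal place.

109.8 ms

M(word) = 5532/9 = 614.667
M(nonword) = 6520/9 = 724.444
Difference = 724.444 − 614.667 = 109.778 ms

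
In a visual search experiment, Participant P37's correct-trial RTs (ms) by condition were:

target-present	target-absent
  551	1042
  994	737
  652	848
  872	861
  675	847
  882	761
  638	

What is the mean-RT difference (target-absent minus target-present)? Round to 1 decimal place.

97.3 ms

M(target-present) = 5264/7 = 752.000
M(target-absent) = 5096/6 = 849.333
Difference = 849.333 − 752.000 = 97.333 ms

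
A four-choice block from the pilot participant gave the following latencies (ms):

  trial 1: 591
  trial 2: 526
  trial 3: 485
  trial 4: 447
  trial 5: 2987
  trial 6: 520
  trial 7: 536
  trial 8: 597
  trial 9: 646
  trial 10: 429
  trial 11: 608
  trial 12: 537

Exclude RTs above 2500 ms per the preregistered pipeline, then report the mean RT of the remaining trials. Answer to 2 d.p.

Excluded: 2987
Retained (n=11): Σ = 5922
Mean = 5922/11 = 538.3636

538.36 ms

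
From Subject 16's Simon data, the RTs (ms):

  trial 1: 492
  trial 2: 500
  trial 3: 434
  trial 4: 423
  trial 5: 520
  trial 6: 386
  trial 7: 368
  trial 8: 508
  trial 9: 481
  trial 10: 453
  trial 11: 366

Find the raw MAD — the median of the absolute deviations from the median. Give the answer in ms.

47 ms

Sorted: 366, 368, 386, 423, 434, 453, 481, 492, 500, 508, 520 → median = 453
|x − 453|: 39, 47, 19, 30, 67, 67, 85, 55, 28, 0, 87
Sorted deviations: 0, 19, 28, 30, 39, 47, 55, 67, 67, 85, 87 → MAD = 47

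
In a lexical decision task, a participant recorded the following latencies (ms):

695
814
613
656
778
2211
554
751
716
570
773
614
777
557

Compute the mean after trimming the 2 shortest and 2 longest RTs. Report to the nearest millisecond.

Sorted: 554, 557, 570, 613, 614, 656, 695, 716, 751, 773, 777, 778, 814, 2211
Drop lowest 2 (554, 557) and highest 2 (814, 2211)
Remaining (n=10): Σ = 6943, mean = 6943/10 = 694.300

694 ms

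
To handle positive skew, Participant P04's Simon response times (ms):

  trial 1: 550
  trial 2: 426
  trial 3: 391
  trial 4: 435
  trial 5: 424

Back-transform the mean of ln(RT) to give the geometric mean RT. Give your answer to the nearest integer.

442 ms

ln(RT): 6.3099, 6.0544, 5.9687, 6.0753, 6.0497
Mean ln(RT) = 30.4581/5 = 6.09163
Geometric mean = exp(6.09163) = 442.14 ms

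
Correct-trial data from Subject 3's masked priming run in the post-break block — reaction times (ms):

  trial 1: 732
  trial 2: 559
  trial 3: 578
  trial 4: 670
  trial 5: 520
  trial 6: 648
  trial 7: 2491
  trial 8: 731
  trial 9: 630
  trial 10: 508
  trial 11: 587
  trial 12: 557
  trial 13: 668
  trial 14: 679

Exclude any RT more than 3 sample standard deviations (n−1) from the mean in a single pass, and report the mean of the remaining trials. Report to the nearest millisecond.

621 ms

n = 14, ΣRT = 10558, M = 754.143
Σ(x−M)² = 3315841.71; s = √(3315841.71/13) = 505.039
Cutoffs: 754.143 ± 3·505.039 → [-761.0, 2269.3]
Outside: 2491 → excluded.
Retained (n=13): Σ = 8067, mean = 8067/13 = 620.538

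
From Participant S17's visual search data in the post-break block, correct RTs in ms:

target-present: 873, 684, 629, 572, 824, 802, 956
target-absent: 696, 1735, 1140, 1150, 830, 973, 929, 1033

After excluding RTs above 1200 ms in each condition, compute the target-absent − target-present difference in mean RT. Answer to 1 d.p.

201.6 ms

target-absent: exclude 1735
M(target-present) = 5340/7 = 762.857
M(target-absent) = 6751/7 = 964.429
Difference = 964.429 − 762.857 = 201.571 ms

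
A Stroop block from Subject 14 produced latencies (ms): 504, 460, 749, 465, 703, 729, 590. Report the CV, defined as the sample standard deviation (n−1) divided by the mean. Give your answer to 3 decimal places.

0.211

n = 7, Σ = 4200, M = 600.0000
Σ(x−M)² = 96592.000; s = √(96592.000/6) = 126.8805
CV = 126.8805 / 600.0000 = 0.21147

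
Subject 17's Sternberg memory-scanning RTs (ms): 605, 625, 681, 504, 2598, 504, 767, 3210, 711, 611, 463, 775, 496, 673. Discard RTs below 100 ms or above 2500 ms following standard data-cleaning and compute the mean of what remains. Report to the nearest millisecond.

618 ms

Excluded: 2598, 3210
Retained (n=12): Σ = 7415
Mean = 7415/12 = 617.9167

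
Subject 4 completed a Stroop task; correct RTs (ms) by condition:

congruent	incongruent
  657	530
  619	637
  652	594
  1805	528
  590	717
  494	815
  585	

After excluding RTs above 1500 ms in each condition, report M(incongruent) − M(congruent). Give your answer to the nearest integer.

37 ms

congruent: exclude 1805
M(congruent) = 3597/6 = 599.500
M(incongruent) = 3821/6 = 636.833
Difference = 636.833 − 599.500 = 37.333 ms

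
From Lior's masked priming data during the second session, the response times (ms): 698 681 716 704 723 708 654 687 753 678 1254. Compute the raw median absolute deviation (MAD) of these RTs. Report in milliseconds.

Sorted: 654, 678, 681, 687, 698, 704, 708, 716, 723, 753, 1254 → median = 704
|x − 704|: 6, 23, 12, 0, 19, 4, 50, 17, 49, 26, 550
Sorted deviations: 0, 4, 6, 12, 17, 19, 23, 26, 49, 50, 550 → MAD = 19

19 ms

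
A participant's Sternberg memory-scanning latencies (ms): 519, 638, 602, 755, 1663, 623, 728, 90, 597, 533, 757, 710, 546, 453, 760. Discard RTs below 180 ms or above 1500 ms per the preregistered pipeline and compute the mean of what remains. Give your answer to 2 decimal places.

632.38 ms

Excluded: 90, 1663
Retained (n=13): Σ = 8221
Mean = 8221/13 = 632.3846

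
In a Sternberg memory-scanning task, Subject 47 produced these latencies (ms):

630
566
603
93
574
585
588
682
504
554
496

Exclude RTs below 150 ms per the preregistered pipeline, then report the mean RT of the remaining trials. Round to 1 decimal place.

Excluded: 93
Retained (n=10): Σ = 5782
Mean = 5782/10 = 578.2000

578.2 ms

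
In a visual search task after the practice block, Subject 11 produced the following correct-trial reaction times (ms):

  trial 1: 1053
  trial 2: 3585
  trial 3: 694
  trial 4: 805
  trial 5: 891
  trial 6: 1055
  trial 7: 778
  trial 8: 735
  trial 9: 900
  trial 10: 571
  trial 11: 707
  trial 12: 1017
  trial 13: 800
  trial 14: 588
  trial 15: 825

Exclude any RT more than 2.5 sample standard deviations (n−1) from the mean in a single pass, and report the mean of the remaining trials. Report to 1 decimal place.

815.6 ms

n = 15, ΣRT = 15004, M = 1000.267
Σ(x−M)² = 7471656.93; s = √(7471656.93/14) = 730.541
Cutoffs: 1000.267 ± 2.5·730.541 → [-826.1, 2826.6]
Outside: 3585 → excluded.
Retained (n=14): Σ = 11419, mean = 11419/14 = 815.643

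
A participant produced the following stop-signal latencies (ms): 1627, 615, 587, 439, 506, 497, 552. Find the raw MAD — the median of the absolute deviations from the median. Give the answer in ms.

Sorted: 439, 497, 506, 552, 587, 615, 1627 → median = 552
|x − 552|: 1075, 63, 35, 113, 46, 55, 0
Sorted deviations: 0, 35, 46, 55, 63, 113, 1075 → MAD = 55

55 ms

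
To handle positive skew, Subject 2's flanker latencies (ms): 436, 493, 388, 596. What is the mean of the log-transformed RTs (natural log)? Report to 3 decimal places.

ln(RT): 6.0776, 6.2005, 5.9610, 6.3902
Σ ln(RT) = 24.6294
Mean = 24.6294/4 = 6.15735

6.157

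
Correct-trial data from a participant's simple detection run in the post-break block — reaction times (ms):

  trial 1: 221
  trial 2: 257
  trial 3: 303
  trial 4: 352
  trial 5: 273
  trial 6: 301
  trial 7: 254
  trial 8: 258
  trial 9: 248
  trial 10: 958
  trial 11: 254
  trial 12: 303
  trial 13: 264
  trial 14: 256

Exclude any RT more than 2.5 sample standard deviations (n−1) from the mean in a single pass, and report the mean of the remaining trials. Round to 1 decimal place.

n = 14, ΣRT = 4502, M = 321.571
Σ(x−M)² = 449923.43; s = √(449923.43/13) = 186.036
Cutoffs: 321.571 ± 2.5·186.036 → [-143.5, 786.7]
Outside: 958 → excluded.
Retained (n=13): Σ = 3544, mean = 3544/13 = 272.615

272.6 ms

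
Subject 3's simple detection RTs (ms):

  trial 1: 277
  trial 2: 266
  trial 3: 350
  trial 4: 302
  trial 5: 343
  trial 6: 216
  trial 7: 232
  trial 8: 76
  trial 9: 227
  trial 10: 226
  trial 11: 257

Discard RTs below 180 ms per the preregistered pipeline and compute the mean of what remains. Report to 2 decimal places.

269.60 ms

Excluded: 76
Retained (n=10): Σ = 2696
Mean = 2696/10 = 269.6000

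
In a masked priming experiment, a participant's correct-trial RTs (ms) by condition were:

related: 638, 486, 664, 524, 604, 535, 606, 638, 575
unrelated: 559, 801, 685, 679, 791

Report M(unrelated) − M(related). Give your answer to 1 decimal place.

M(related) = 5270/9 = 585.556
M(unrelated) = 3515/5 = 703.000
Difference = 703.000 − 585.556 = 117.444 ms

117.4 ms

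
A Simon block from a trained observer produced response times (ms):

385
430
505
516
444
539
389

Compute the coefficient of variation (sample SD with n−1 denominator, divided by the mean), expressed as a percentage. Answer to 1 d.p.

n = 7, Σ = 3208, M = 458.2857
Σ(x−M)² = 23203.429; s = √(23203.429/6) = 62.1871
CV = 62.1871 / 458.2857 = 0.13570 = 13.570%

13.6%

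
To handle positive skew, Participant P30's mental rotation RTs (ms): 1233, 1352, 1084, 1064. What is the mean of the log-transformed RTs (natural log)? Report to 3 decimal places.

ln(RT): 7.1172, 7.2093, 6.9884, 6.9698
Σ ln(RT) = 28.2847
Mean = 28.2847/4 = 7.07119

7.071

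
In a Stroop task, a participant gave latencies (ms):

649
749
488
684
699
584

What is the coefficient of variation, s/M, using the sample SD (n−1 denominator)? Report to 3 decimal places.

n = 6, Σ = 3853, M = 642.1667
Σ(x−M)² = 43590.833; s = √(43590.833/5) = 93.3711
CV = 93.3711 / 642.1667 = 0.14540

0.145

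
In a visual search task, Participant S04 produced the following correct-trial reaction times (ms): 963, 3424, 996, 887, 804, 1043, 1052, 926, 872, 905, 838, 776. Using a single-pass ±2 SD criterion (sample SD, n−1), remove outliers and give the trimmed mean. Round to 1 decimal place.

914.7 ms

n = 12, ΣRT = 13486, M = 1123.833
Σ(x−M)² = 5856187.67; s = √(5856187.67/11) = 729.644
Cutoffs: 1123.833 ± 2·729.644 → [-335.5, 2583.1]
Outside: 3424 → excluded.
Retained (n=11): Σ = 10062, mean = 10062/11 = 914.727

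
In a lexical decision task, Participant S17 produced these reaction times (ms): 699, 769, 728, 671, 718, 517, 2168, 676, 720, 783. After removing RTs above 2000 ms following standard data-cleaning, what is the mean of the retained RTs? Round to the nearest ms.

Excluded: 2168
Retained (n=9): Σ = 6281
Mean = 6281/9 = 697.8889

698 ms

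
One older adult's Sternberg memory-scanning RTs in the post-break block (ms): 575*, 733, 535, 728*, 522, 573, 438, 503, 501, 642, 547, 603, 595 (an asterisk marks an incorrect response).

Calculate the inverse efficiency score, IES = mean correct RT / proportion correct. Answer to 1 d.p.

Correct trials (n=11): 733, 535, 522, 573, 438, 503, 501, 642, 547, 603, 595
Mean correct RT = 6192/11 = 562.9091 ms
Proportion correct = 11/13
IES = 562.9091 / (11/13) = 665.256 ms

665.3 ms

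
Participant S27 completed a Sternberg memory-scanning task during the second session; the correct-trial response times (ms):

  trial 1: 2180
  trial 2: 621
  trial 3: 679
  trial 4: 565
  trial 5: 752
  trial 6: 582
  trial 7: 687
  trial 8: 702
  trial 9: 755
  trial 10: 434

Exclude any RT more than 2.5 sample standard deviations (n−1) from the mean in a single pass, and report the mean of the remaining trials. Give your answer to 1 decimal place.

641.9 ms

n = 10, ΣRT = 7957, M = 795.700
Σ(x−M)² = 2214304.10; s = √(2214304.10/9) = 496.018
Cutoffs: 795.700 ± 2.5·496.018 → [-444.3, 2035.7]
Outside: 2180 → excluded.
Retained (n=9): Σ = 5777, mean = 5777/9 = 641.889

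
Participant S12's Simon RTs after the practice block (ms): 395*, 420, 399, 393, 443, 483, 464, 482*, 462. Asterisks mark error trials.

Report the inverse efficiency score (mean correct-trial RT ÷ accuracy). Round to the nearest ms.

563 ms

Correct trials (n=7): 420, 399, 393, 443, 483, 464, 462
Mean correct RT = 3064/7 = 437.7143 ms
Proportion correct = 7/9
IES = 437.7143 / (7/9) = 562.776 ms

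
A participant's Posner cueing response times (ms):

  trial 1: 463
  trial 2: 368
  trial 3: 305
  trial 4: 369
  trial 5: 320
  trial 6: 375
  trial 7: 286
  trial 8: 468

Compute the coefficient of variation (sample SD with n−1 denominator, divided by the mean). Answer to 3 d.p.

n = 8, Σ = 2954, M = 369.2500
Σ(x−M)² = 32059.500; s = √(32059.500/7) = 67.6752
CV = 67.6752 / 369.2500 = 0.18328

0.183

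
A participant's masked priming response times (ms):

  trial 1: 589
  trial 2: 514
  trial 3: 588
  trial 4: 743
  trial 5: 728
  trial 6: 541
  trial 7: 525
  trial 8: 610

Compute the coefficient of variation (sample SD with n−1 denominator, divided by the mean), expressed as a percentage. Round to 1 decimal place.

n = 8, Σ = 4838, M = 604.7500
Σ(x−M)² = 53519.500; s = √(53519.500/7) = 87.4394
CV = 87.4394 / 604.7500 = 0.14459 = 14.459%

14.5%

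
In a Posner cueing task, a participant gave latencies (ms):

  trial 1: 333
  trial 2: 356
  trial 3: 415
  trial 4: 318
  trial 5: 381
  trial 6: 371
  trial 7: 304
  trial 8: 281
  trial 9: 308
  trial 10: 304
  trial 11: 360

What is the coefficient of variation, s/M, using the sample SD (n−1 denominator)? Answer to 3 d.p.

n = 11, Σ = 3731, M = 339.1818
Σ(x−M)² = 16545.636; s = √(16545.636/10) = 40.6763
CV = 40.6763 / 339.1818 = 0.11992

0.120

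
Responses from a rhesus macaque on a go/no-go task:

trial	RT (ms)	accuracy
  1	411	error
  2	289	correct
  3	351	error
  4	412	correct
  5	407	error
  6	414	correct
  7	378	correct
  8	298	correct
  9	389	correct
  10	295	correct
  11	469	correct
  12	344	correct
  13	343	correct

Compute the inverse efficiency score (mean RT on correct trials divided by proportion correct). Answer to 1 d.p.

Correct trials (n=10): 289, 412, 414, 378, 298, 389, 295, 469, 344, 343
Mean correct RT = 3631/10 = 363.1000 ms
Proportion correct = 10/13
IES = 363.1000 / (10/13) = 472.030 ms

472.0 ms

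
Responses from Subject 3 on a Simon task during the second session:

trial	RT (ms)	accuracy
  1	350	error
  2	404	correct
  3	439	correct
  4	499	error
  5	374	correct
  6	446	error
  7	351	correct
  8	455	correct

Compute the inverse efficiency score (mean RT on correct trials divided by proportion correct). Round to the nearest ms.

Correct trials (n=5): 404, 439, 374, 351, 455
Mean correct RT = 2023/5 = 404.6000 ms
Proportion correct = 5/8
IES = 404.6000 / (5/8) = 647.360 ms

647 ms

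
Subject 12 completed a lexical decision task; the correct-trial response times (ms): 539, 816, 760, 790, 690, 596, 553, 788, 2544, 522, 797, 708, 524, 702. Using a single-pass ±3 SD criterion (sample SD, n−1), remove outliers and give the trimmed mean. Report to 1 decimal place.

675.8 ms

n = 14, ΣRT = 11329, M = 809.214
Σ(x−M)² = 3396830.36; s = √(3396830.36/13) = 511.170
Cutoffs: 809.214 ± 3·511.170 → [-724.3, 2342.7]
Outside: 2544 → excluded.
Retained (n=13): Σ = 8785, mean = 8785/13 = 675.769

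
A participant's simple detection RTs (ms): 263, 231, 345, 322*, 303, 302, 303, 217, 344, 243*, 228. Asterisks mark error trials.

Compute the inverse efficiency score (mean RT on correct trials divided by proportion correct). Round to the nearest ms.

344 ms

Correct trials (n=9): 263, 231, 345, 303, 302, 303, 217, 344, 228
Mean correct RT = 2536/9 = 281.7778 ms
Proportion correct = 9/11
IES = 281.7778 / (9/11) = 344.395 ms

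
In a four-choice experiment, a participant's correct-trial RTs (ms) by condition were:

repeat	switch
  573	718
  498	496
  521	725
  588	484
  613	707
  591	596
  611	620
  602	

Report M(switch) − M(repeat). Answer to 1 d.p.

M(repeat) = 4597/8 = 574.625
M(switch) = 4346/7 = 620.857
Difference = 620.857 − 574.625 = 46.232 ms

46.2 ms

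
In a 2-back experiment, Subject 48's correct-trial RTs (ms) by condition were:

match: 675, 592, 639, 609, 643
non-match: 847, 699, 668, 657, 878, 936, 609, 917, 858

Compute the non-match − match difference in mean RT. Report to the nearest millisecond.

154 ms

M(match) = 3158/5 = 631.600
M(non-match) = 7069/9 = 785.444
Difference = 785.444 − 631.600 = 153.844 ms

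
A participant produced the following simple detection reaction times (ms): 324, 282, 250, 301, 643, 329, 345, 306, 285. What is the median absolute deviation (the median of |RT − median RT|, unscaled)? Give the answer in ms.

23 ms

Sorted: 250, 282, 285, 301, 306, 324, 329, 345, 643 → median = 306
|x − 306|: 18, 24, 56, 5, 337, 23, 39, 0, 21
Sorted deviations: 0, 5, 18, 21, 23, 24, 39, 56, 337 → MAD = 23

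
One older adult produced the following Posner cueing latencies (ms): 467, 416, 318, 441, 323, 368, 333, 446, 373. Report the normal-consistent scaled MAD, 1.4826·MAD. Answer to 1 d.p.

74.1 ms

Sorted: 318, 323, 333, 368, 373, 416, 441, 446, 467 → median = 373
|x − 373| sorted: 0, 5, 40, 43, 50, 55, 68, 73, 94 → MAD = 50
Robust SD ≈ 1.4826 × 50 = 74.130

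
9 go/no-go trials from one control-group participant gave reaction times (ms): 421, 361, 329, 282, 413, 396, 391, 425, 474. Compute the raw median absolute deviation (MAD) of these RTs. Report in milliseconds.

Sorted: 282, 329, 361, 391, 396, 413, 421, 425, 474 → median = 396
|x − 396|: 25, 35, 67, 114, 17, 0, 5, 29, 78
Sorted deviations: 0, 5, 17, 25, 29, 35, 67, 78, 114 → MAD = 29

29 ms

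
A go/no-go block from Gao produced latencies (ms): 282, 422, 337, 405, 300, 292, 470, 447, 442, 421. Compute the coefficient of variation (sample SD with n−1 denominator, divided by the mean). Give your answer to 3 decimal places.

n = 10, Σ = 3818, M = 381.8000
Σ(x−M)² = 46067.600; s = √(46067.600/9) = 71.5445
CV = 71.5445 / 381.8000 = 0.18739

0.187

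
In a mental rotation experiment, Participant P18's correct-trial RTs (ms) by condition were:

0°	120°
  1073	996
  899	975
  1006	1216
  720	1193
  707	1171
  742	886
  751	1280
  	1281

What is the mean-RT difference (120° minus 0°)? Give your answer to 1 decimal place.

282.2 ms

M(0°) = 5898/7 = 842.571
M(120°) = 8998/8 = 1124.750
Difference = 1124.750 − 842.571 = 282.179 ms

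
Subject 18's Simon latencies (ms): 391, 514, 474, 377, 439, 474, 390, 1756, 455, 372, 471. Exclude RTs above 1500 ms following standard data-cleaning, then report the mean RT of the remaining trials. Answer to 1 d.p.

Excluded: 1756
Retained (n=10): Σ = 4357
Mean = 4357/10 = 435.7000

435.7 ms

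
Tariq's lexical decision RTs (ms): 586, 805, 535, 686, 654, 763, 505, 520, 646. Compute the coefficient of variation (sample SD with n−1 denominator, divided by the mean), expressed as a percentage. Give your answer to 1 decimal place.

16.8%

n = 9, Σ = 5700, M = 633.3333
Σ(x−M)² = 90868.000; s = √(90868.000/8) = 106.5763
CV = 106.5763 / 633.3333 = 0.16828 = 16.828%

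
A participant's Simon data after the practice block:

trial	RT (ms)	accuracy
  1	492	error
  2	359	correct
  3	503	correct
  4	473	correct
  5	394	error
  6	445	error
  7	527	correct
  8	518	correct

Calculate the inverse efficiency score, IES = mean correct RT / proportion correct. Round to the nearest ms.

Correct trials (n=5): 359, 503, 473, 527, 518
Mean correct RT = 2380/5 = 476.0000 ms
Proportion correct = 5/8
IES = 476.0000 / (5/8) = 761.600 ms

762 ms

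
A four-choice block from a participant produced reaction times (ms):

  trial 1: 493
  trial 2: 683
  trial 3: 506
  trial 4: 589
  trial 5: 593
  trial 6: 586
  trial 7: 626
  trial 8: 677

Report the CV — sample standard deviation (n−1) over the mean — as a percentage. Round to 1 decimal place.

11.7%

n = 8, Σ = 4753, M = 594.1250
Σ(x−M)² = 33868.875; s = √(33868.875/7) = 69.5587
CV = 69.5587 / 594.1250 = 0.11708 = 11.708%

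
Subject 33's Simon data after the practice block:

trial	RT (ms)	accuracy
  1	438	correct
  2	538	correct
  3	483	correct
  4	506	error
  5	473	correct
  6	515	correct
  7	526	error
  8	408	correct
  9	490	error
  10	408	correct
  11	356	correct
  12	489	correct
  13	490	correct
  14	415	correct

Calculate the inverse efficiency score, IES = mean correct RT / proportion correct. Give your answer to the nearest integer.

580 ms

Correct trials (n=11): 438, 538, 483, 473, 515, 408, 408, 356, 489, 490, 415
Mean correct RT = 5013/11 = 455.7273 ms
Proportion correct = 11/14
IES = 455.7273 / (11/14) = 580.017 ms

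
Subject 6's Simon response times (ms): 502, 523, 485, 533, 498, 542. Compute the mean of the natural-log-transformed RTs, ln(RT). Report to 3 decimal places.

ln(RT): 6.2186, 6.2596, 6.1841, 6.2785, 6.2106, 6.2953
Σ ln(RT) = 37.4467
Mean = 37.4467/6 = 6.24112

6.241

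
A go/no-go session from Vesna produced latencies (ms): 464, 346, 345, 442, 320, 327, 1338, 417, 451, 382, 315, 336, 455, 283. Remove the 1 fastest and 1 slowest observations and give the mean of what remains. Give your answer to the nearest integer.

Sorted: 283, 315, 320, 327, 336, 345, 346, 382, 417, 442, 451, 455, 464, 1338
Drop lowest 1 (283) and highest 1 (1338)
Remaining (n=12): Σ = 4600, mean = 4600/12 = 383.333

383 ms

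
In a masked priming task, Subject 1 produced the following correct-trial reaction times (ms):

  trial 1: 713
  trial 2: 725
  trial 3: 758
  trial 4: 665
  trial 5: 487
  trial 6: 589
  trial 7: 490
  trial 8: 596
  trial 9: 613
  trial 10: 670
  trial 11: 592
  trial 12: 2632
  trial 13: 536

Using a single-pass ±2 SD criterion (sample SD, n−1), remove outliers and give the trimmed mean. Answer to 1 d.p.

n = 13, ΣRT = 10066, M = 774.308
Σ(x−M)² = 3825860.77; s = √(3825860.77/12) = 564.643
Cutoffs: 774.308 ± 2·564.643 → [-355.0, 1903.6]
Outside: 2632 → excluded.
Retained (n=12): Σ = 7434, mean = 7434/12 = 619.500

619.5 ms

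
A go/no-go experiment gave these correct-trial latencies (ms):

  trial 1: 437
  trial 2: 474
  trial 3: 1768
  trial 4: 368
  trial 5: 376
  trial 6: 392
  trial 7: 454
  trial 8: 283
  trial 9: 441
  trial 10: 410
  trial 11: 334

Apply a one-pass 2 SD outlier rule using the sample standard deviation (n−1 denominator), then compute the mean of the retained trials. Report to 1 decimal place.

n = 11, ΣRT = 5737, M = 521.545
Σ(x−M)² = 1740168.73; s = √(1740168.73/10) = 417.153
Cutoffs: 521.545 ± 2·417.153 → [-312.8, 1355.9]
Outside: 1768 → excluded.
Retained (n=10): Σ = 3969, mean = 3969/10 = 396.900

396.9 ms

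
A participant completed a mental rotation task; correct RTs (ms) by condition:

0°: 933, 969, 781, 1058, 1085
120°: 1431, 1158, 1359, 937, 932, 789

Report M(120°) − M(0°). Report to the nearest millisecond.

M(0°) = 4826/5 = 965.200
M(120°) = 6606/6 = 1101.000
Difference = 1101.000 − 965.200 = 135.800 ms

136 ms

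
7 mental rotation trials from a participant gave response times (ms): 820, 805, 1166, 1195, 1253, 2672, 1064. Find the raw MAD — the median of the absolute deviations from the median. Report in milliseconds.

102 ms

Sorted: 805, 820, 1064, 1166, 1195, 1253, 2672 → median = 1166
|x − 1166|: 346, 361, 0, 29, 87, 1506, 102
Sorted deviations: 0, 29, 87, 102, 346, 361, 1506 → MAD = 102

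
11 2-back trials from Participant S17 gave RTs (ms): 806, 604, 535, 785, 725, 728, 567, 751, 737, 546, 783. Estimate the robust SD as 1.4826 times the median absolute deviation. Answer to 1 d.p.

84.5 ms

Sorted: 535, 546, 567, 604, 725, 728, 737, 751, 783, 785, 806 → median = 728
|x − 728| sorted: 0, 3, 9, 23, 55, 57, 78, 124, 161, 182, 193 → MAD = 57
Robust SD ≈ 1.4826 × 57 = 84.508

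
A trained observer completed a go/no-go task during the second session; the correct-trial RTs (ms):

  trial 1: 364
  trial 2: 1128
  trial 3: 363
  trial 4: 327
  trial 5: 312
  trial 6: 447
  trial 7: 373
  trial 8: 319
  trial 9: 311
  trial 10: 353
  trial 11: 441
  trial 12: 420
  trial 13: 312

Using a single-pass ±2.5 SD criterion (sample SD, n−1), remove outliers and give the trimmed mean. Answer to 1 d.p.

n = 13, ΣRT = 5470, M = 420.769
Σ(x−M)² = 569568.31; s = √(569568.31/12) = 217.862
Cutoffs: 420.769 ± 2.5·217.862 → [-123.9, 965.4]
Outside: 1128 → excluded.
Retained (n=12): Σ = 4342, mean = 4342/12 = 361.833

361.8 ms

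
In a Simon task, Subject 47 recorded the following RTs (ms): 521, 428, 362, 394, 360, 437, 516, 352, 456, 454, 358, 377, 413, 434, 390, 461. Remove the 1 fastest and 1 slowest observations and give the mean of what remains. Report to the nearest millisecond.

Sorted: 352, 358, 360, 362, 377, 390, 394, 413, 428, 434, 437, 454, 456, 461, 516, 521
Drop lowest 1 (352) and highest 1 (521)
Remaining (n=14): Σ = 5840, mean = 5840/14 = 417.143

417 ms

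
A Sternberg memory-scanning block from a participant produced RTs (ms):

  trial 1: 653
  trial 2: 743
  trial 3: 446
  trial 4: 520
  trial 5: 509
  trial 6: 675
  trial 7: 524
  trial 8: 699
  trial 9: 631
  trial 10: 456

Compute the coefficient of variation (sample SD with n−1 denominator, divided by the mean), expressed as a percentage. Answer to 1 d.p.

18.2%

n = 10, Σ = 5856, M = 585.6000
Σ(x−M)² = 102480.400; s = √(102480.400/9) = 106.7085
CV = 106.7085 / 585.6000 = 0.18222 = 18.222%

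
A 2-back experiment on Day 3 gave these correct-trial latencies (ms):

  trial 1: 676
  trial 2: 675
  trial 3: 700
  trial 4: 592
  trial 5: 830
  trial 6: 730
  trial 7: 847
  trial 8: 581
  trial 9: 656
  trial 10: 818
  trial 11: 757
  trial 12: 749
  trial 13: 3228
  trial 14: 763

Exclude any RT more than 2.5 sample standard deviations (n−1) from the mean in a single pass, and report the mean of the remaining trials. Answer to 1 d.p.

721.1 ms

n = 14, ΣRT = 12602, M = 900.143
Σ(x−M)² = 5921897.71; s = √(5921897.71/13) = 674.930
Cutoffs: 900.143 ± 2.5·674.930 → [-787.2, 2587.5]
Outside: 3228 → excluded.
Retained (n=13): Σ = 9374, mean = 9374/13 = 721.077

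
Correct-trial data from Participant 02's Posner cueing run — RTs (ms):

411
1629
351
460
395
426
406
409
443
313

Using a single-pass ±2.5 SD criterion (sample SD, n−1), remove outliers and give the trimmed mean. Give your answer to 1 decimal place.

n = 10, ΣRT = 5243, M = 524.300
Σ(x−M)² = 1372294.10; s = √(1372294.10/9) = 390.483
Cutoffs: 524.300 ± 2.5·390.483 → [-451.9, 1500.5]
Outside: 1629 → excluded.
Retained (n=9): Σ = 3614, mean = 3614/9 = 401.556

401.6 ms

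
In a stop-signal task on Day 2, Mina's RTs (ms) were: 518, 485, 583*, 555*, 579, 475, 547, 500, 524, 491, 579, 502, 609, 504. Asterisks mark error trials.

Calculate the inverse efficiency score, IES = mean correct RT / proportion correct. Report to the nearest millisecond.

Correct trials (n=12): 518, 485, 579, 475, 547, 500, 524, 491, 579, 502, 609, 504
Mean correct RT = 6313/12 = 526.0833 ms
Proportion correct = 12/14
IES = 526.0833 / (12/14) = 613.764 ms

614 ms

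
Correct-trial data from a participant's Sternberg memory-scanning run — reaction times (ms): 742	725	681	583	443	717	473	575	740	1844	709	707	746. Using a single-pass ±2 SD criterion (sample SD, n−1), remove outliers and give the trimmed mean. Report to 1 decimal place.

n = 13, ΣRT = 9685, M = 745.000
Σ(x−M)² = 1436188.00; s = √(1436188.00/12) = 345.951
Cutoffs: 745.000 ± 2·345.951 → [53.1, 1436.9]
Outside: 1844 → excluded.
Retained (n=12): Σ = 7841, mean = 7841/12 = 653.417

653.4 ms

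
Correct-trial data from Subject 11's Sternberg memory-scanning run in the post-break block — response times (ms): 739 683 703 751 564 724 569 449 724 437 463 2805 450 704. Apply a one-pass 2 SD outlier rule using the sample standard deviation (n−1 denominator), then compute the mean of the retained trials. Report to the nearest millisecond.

n = 14, ΣRT = 10765, M = 768.929
Σ(x−M)² = 4656592.93; s = √(4656592.93/13) = 598.498
Cutoffs: 768.929 ± 2·598.498 → [-428.1, 1965.9]
Outside: 2805 → excluded.
Retained (n=13): Σ = 7960, mean = 7960/13 = 612.308

612 ms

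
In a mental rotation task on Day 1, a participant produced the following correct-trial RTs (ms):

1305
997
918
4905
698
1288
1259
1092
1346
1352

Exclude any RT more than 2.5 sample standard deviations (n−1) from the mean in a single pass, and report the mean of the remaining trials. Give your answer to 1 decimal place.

n = 10, ΣRT = 15160, M = 1516.000
Σ(x−M)² = 13179536.00; s = √(13179536.00/9) = 1210.121
Cutoffs: 1516.000 ± 2.5·1210.121 → [-1509.3, 4541.3]
Outside: 4905 → excluded.
Retained (n=9): Σ = 10255, mean = 10255/9 = 1139.444

1139.4 ms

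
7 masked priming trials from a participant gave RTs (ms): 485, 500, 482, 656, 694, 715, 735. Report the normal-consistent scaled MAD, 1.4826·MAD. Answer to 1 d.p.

Sorted: 482, 485, 500, 656, 694, 715, 735 → median = 656
|x − 656| sorted: 0, 38, 59, 79, 156, 171, 174 → MAD = 79
Robust SD ≈ 1.4826 × 79 = 117.125

117.1 ms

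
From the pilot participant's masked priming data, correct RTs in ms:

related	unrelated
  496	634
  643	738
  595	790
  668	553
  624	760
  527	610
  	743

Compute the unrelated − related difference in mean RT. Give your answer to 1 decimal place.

M(related) = 3553/6 = 592.167
M(unrelated) = 4828/7 = 689.714
Difference = 689.714 − 592.167 = 97.548 ms

97.5 ms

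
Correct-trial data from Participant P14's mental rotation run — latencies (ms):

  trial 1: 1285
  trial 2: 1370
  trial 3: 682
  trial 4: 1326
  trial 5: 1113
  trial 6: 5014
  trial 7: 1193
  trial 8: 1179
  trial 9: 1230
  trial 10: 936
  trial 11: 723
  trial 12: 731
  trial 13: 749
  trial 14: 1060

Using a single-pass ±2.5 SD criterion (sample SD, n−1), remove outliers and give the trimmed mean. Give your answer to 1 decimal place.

1044.4 ms

n = 14, ΣRT = 18591, M = 1327.929
Σ(x−M)² = 15386946.93; s = √(15386946.93/13) = 1087.939
Cutoffs: 1327.929 ± 2.5·1087.939 → [-1391.9, 4047.8]
Outside: 5014 → excluded.
Retained (n=13): Σ = 13577, mean = 13577/13 = 1044.385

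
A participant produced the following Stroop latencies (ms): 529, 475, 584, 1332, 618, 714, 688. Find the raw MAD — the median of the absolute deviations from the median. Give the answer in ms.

89 ms

Sorted: 475, 529, 584, 618, 688, 714, 1332 → median = 618
|x − 618|: 89, 143, 34, 714, 0, 96, 70
Sorted deviations: 0, 34, 70, 89, 96, 143, 714 → MAD = 89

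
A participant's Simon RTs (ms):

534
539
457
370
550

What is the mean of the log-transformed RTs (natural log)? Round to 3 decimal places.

ln(RT): 6.2804, 6.2897, 6.1247, 5.9135, 6.3099
Σ ln(RT) = 30.9182
Mean = 30.9182/5 = 6.18364

6.184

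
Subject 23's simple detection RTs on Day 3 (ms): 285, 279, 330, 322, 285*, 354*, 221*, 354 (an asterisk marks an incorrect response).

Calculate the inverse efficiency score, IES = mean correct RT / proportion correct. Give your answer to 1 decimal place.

Correct trials (n=5): 285, 279, 330, 322, 354
Mean correct RT = 1570/5 = 314.0000 ms
Proportion correct = 5/8
IES = 314.0000 / (5/8) = 502.400 ms

502.4 ms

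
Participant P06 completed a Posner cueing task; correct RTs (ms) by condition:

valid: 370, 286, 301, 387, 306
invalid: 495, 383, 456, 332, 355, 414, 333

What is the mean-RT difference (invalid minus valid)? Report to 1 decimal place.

65.4 ms

M(valid) = 1650/5 = 330.000
M(invalid) = 2768/7 = 395.429
Difference = 395.429 − 330.000 = 65.429 ms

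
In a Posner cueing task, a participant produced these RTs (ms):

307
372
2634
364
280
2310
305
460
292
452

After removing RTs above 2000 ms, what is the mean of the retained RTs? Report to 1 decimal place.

354.0 ms

Excluded: 2310, 2634
Retained (n=8): Σ = 2832
Mean = 2832/8 = 354.0000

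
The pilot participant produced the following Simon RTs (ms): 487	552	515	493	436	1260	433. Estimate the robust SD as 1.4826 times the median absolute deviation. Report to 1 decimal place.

84.5 ms

Sorted: 433, 436, 487, 493, 515, 552, 1260 → median = 493
|x − 493| sorted: 0, 6, 22, 57, 59, 60, 767 → MAD = 57
Robust SD ≈ 1.4826 × 57 = 84.508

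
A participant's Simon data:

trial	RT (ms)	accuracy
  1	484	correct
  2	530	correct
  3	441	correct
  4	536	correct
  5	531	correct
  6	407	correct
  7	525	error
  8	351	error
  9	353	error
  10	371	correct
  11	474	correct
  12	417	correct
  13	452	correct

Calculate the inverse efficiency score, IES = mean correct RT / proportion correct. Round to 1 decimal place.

603.6 ms

Correct trials (n=10): 484, 530, 441, 536, 531, 407, 371, 474, 417, 452
Mean correct RT = 4643/10 = 464.3000 ms
Proportion correct = 10/13
IES = 464.3000 / (10/13) = 603.590 ms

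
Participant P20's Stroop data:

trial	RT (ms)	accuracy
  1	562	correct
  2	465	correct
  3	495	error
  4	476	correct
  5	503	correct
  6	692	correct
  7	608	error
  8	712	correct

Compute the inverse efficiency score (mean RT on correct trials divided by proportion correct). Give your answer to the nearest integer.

758 ms

Correct trials (n=6): 562, 465, 476, 503, 692, 712
Mean correct RT = 3410/6 = 568.3333 ms
Proportion correct = 6/8
IES = 568.3333 / (6/8) = 757.778 ms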